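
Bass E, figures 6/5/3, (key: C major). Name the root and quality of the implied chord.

C major seventh

The figures 6/5/3 indicate a seventh chord in first inversion.
In first inversion the root lies a sixth above the bass: a sixth above E in C major is C.
The chord tones are E, G, B, C, giving C major seventh.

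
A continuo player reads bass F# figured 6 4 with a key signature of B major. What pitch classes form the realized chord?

A fourth above F# in this key is B.
A sixth above F# in this key is D#.
Together with the bass F#, this spells B major in second inversion.

F#, B, D#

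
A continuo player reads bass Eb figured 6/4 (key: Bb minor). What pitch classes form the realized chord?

A fourth above Eb in this key is Ab.
A sixth above Eb in this key is C.
Together with the bass Eb, this spells Ab major in second inversion.

Eb, Ab, C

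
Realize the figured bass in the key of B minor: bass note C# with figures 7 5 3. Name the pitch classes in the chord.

C#, E, G, B

A third above C# in this key is E.
A fifth above C# in this key is G.
A seventh above C# in this key is B.
Together with the bass C#, this spells C# half-diminished seventh in root position.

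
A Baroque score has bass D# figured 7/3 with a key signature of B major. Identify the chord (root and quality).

D# minor seventh

The figures 7/3 indicate a seventh chord in root position.
In root position the bass is the root, so the root is D#.
The chord tones are D#, F#, A#, C#, giving D# minor seventh.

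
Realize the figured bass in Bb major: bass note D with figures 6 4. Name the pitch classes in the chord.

D, G, Bb

A fourth above D in this key is G.
A sixth above D in this key is Bb.
Together with the bass D, this spells G minor in second inversion.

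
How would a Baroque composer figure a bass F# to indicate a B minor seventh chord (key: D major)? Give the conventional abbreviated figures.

F# is the fifth of B minor seventh, so the chord is in second inversion.
A seventh chord in second inversion is figured 6/4/3, conventionally abbreviated 4/3.

4/3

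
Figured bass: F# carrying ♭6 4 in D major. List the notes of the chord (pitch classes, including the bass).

A fourth above F# in this key is B.
A sixth above F# in this key is D, lowered to Db by the flat.

F#, B, Db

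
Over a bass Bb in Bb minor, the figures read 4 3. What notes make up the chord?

The written figures 4 3 are shorthand for 6/4/3: the 6 is implied.
A third above Bb in this key is Db.
A fourth above Bb in this key is Eb.
A sixth above Bb in this key is Gb.
Together with the bass Bb, this spells Eb minor seventh in second inversion.

Bb, Db, Eb, Gb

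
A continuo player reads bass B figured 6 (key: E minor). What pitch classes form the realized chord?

B, D, G

The written figures 6 are shorthand for 6/3: the 3 is implied.
A third above B in this key is D.
A sixth above B in this key is G.
Together with the bass B, this spells G major in first inversion.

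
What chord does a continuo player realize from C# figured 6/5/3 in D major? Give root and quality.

The figures 6/5/3 indicate a seventh chord in first inversion.
In first inversion the root lies a sixth above the bass: a sixth above C# in D major is A.
The chord tones are C#, E, G, A, giving A dominant seventh.

A dominant seventh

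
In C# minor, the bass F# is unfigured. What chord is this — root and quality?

F# minor

An unfigured bass indicates a triad in root position.
In root position the bass is the root, so the root is F#.
The chord tones are F#, A, C#, giving F# minor.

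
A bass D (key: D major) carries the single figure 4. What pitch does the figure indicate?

G

Counting 3 letter steps above D lands on G; in D major, that letter is G.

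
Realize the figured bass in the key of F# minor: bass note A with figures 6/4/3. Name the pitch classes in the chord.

A third above A in this key is C#.
A fourth above A in this key is D.
A sixth above A in this key is F#.
Together with the bass A, this spells D major seventh in second inversion.

A, C#, D, F#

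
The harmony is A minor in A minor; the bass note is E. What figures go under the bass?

6/4

E is the fifth of A minor, so the chord is in second inversion.
A triad in second inversion is figured 6/4, conventionally abbreviated 6/4.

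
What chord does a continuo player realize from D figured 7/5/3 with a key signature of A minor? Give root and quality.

D minor seventh

The figures 7/5/3 indicate a seventh chord in root position.
In root position the bass is the root, so the root is D.
The chord tones are D, F, A, C, giving D minor seventh.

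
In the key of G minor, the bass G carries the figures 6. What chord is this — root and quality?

The figures 6 indicate a triad in first inversion.
In first inversion the root lies a sixth above the bass: a sixth above G in G minor is Eb.
The chord tones are G, Bb, Eb, giving Eb major.

Eb major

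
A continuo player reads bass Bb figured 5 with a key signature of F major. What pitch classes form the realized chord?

Bb, D, F

The written figures 5 are shorthand for 5/3: the 3 is implied.
A third above Bb in this key is D.
A fifth above Bb in this key is F.
Together with the bass Bb, this spells Bb major in root position.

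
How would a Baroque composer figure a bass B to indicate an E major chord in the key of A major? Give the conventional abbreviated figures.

B is the fifth of E major, so the chord is in second inversion.
A triad in second inversion is figured 6/4, conventionally abbreviated 6/4.

6/4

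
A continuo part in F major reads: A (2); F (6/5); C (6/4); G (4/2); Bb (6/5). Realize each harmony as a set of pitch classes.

A, Bb, D, F | F, A, C, D | C, F, A | G, A, C, E | Bb, D, F, G

A (6/4/2): A, Bb, D, F.
F (6/5/3): F, A, C, D.
C (6/4): C, F, A.
G (6/4/2): G, A, C, E.
Bb (6/5/3): Bb, D, F, G.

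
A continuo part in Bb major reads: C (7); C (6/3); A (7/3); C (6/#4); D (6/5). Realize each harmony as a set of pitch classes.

C (7/5/3): C, Eb, G, Bb.
C (6/3): C, Eb, A.
A (7/5/3): A, C, Eb, G.
C (6/#4): C, F#, A.
D (6/5/3): D, F, A, Bb.

C, Eb, G, Bb | C, Eb, A | A, C, Eb, G | C, F#, A | D, F, A, Bb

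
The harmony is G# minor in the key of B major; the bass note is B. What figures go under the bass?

B is the third of G# minor, so the chord is in first inversion.
A triad in first inversion is figured 6/3, conventionally abbreviated 6.

6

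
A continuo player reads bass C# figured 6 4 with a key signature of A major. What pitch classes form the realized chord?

A fourth above C# in this key is F#.
A sixth above C# in this key is A.
Together with the bass C#, this spells F# minor in second inversion.

C#, F#, A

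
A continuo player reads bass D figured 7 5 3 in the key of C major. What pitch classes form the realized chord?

D, F, A, C

A third above D in this key is F.
A fifth above D in this key is A.
A seventh above D in this key is C.
Together with the bass D, this spells D minor seventh in root position.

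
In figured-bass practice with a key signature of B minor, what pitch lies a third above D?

Counting 2 letter steps above D lands on F; in B minor, that letter is F#.

F#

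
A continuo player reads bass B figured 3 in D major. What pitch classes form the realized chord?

B, D, F#

The written figures 3 are shorthand for 5/3: the 5 is implied.
A third above B in this key is D.
A fifth above B in this key is F#.
Together with the bass B, this spells B minor in root position.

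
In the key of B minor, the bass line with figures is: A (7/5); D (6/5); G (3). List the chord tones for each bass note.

A, C#, E, G | D, F#, A, B | G, B, D

A (7/5/3): A, C#, E, G.
D (6/5/3): D, F#, A, B.
G (5/3): G, B, D.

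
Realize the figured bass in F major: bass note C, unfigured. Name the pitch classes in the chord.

C, E, G

An unfigured bass implies 5/3.
A third above C in this key is E.
A fifth above C in this key is G.
Together with the bass C, this spells C major in root position.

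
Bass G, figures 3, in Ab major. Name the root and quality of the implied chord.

G diminished

The figures 3 indicate a triad in root position.
In root position the bass is the root, so the root is G.
The chord tones are G, Bb, Db, giving G diminished.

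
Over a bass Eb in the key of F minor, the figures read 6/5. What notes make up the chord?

Eb, G, Bb, C

The written figures 6/5 are shorthand for 6/5/3: the 3 is implied.
A third above Eb in this key is G.
A fifth above Eb in this key is Bb.
A sixth above Eb in this key is C.
Together with the bass Eb, this spells C minor seventh in first inversion.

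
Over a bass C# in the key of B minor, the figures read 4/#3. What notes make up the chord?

C#, E#, F#, A

The written figures 4/#3 are shorthand for 6/4/3: the 6 is implied.
A third above C# in this key is E, raised to E# by the sharp.
A fourth above C# in this key is F#.
A sixth above C# in this key is A.
Together with the bass C#, this spells F# minor-major seventh in second inversion.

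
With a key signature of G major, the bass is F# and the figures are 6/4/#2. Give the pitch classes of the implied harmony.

F#, G#, B, D

A second above F# in this key is G, raised to G# by the sharp.
A fourth above F# in this key is B.
A sixth above F# in this key is D.
Together with the bass F#, this spells G# half-diminished seventh in third inversion.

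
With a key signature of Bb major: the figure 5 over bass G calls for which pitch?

Counting 4 letter steps above G lands on D; in Bb major, that letter is D.

D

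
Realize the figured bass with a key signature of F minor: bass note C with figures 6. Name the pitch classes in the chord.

The written figures 6 are shorthand for 6/3: the 3 is implied.
A third above C in this key is Eb.
A sixth above C in this key is Ab.
Together with the bass C, this spells Ab major in first inversion.

C, Eb, Ab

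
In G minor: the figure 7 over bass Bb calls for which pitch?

Counting 6 letter steps above Bb lands on A; in G minor, that letter is A.

A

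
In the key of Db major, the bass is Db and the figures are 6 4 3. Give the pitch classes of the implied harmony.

A third above Db in this key is F.
A fourth above Db in this key is Gb.
A sixth above Db in this key is Bb.
Together with the bass Db, this spells Gb major seventh in second inversion.

Db, F, Gb, Bb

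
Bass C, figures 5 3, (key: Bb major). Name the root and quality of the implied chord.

C minor

The figures 5 3 indicate a triad in root position.
In root position the bass is the root, so the root is C.
The chord tones are C, Eb, G, giving C minor.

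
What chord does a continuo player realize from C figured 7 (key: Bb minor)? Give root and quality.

The figures 7 indicate a seventh chord in root position.
In root position the bass is the root, so the root is C.
The chord tones are C, Eb, Gb, Bb, giving C half-diminished seventh.

C half-diminished seventh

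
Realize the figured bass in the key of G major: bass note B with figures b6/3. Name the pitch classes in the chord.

A third above B in this key is D.
A sixth above B in this key is G, lowered to Gb by the flat.

B, D, Gb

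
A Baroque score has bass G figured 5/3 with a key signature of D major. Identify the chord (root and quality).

G major

The figures 5/3 indicate a triad in root position.
In root position the bass is the root, so the root is G.
The chord tones are G, B, D, giving G major.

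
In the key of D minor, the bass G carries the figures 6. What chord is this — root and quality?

The figures 6 indicate a triad in first inversion.
In first inversion the root lies a sixth above the bass: a sixth above G in D minor is E.
The chord tones are G, Bb, E, giving E diminished.

E diminished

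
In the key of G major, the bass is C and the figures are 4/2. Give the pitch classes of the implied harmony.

The written figures 4/2 are shorthand for 6/4/2: the 6 is implied.
A second above C in this key is D.
A fourth above C in this key is F#.
A sixth above C in this key is A.
Together with the bass C, this spells D dominant seventh in third inversion.

C, D, F#, A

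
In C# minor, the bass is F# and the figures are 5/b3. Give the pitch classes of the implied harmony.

F#, Ab, C#

A third above F# in this key is A, lowered to Ab by the flat.
A fifth above F# in this key is C#.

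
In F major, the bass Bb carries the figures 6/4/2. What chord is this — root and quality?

The figures 6/4/2 indicate a seventh chord in third inversion.
In third inversion the root lies a second above the bass: a second above Bb in F major is C.
The chord tones are Bb, C, E, G, giving C dominant seventh.

C dominant seventh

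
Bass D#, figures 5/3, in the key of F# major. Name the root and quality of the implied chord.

The figures 5/3 indicate a triad in root position.
In root position the bass is the root, so the root is D#.
The chord tones are D#, F#, A#, giving D# minor.

D# minor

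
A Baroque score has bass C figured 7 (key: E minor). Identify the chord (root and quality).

The figures 7 indicate a seventh chord in root position.
In root position the bass is the root, so the root is C.
The chord tones are C, E, G, B, giving C major seventh.

C major seventh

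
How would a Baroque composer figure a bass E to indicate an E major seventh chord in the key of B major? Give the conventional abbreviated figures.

E is the root of E major seventh, so the chord is in root position.
A seventh chord in root position is figured 7/5/3, conventionally abbreviated 7.

7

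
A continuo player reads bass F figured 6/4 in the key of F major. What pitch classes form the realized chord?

A fourth above F in this key is Bb.
A sixth above F in this key is D.
Together with the bass F, this spells Bb major in second inversion.

F, Bb, D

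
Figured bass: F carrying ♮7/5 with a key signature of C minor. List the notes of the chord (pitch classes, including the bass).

The written figures ♮7/5 are shorthand for 7/5/3: the 3 is implied.
A third above F in this key is Ab.
A fifth above F in this key is C.
A seventh above F in this key is Eb, made natural (E) by the ♮ figure.
Together with the bass F, this spells F minor-major seventh in root position.

F, Ab, C, E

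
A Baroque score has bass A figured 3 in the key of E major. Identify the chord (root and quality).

The figures 3 indicate a triad in root position.
In root position the bass is the root, so the root is A.
The chord tones are A, C#, E, giving A major.

A major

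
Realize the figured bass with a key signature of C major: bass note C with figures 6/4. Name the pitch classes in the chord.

A fourth above C in this key is F.
A sixth above C in this key is A.
Together with the bass C, this spells F major in second inversion.

C, F, A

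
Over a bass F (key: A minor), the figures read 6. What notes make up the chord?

F, A, D

The written figures 6 are shorthand for 6/3: the 3 is implied.
A third above F in this key is A.
A sixth above F in this key is D.
Together with the bass F, this spells D minor in first inversion.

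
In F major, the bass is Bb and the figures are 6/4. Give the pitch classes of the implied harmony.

Bb, E, G

A fourth above Bb in this key is E.
A sixth above Bb in this key is G.
Together with the bass Bb, this spells E diminished in second inversion.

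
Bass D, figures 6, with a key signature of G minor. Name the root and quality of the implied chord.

Bb major

The figures 6 indicate a triad in first inversion.
In first inversion the root lies a sixth above the bass: a sixth above D in G minor is Bb.
The chord tones are D, F, Bb, giving Bb major.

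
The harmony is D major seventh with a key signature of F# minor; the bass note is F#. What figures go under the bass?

F# is the third of D major seventh, so the chord is in first inversion.
A seventh chord in first inversion is figured 6/5/3, conventionally abbreviated 6/5.

6/5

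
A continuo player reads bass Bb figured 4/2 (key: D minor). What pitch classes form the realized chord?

Bb, C, E, G

The written figures 4/2 are shorthand for 6/4/2: the 6 is implied.
A second above Bb in this key is C.
A fourth above Bb in this key is E.
A sixth above Bb in this key is G.
Together with the bass Bb, this spells C dominant seventh in third inversion.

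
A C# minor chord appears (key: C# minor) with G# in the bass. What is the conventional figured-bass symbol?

G# is the fifth of C# minor, so the chord is in second inversion.
A triad in second inversion is figured 6/4, conventionally abbreviated 6/4.

6/4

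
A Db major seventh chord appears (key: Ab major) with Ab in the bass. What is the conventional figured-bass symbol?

4/3

Ab is the fifth of Db major seventh, so the chord is in second inversion.
A seventh chord in second inversion is figured 6/4/3, conventionally abbreviated 4/3.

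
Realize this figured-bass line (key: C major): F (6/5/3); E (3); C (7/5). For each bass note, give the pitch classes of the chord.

F (6/5/3): F, A, C, D.
E (5/3): E, G, B.
C (7/5/3): C, E, G, B.

F, A, C, D | E, G, B | C, E, G, B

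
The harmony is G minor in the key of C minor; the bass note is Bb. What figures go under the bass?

Bb is the third of G minor, so the chord is in first inversion.
A triad in first inversion is figured 6/3, conventionally abbreviated 6.

6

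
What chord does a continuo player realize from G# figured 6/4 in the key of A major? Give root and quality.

The figures 6/4 indicate a triad in second inversion.
In second inversion the root lies a fourth above the bass: a fourth above G# in A major is C#.
The chord tones are G#, C#, E, giving C# minor.

C# minor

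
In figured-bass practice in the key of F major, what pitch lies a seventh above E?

D

Counting 6 letter steps above E lands on D; in F major, that letter is D.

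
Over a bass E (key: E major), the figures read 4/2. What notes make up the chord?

The written figures 4/2 are shorthand for 6/4/2: the 6 is implied.
A second above E in this key is F#.
A fourth above E in this key is A.
A sixth above E in this key is C#.
Together with the bass E, this spells F# minor seventh in third inversion.

E, F#, A, C#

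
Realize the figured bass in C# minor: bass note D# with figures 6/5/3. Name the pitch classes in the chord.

A third above D# in this key is F#.
A fifth above D# in this key is A.
A sixth above D# in this key is B.
Together with the bass D#, this spells B dominant seventh in first inversion.

D#, F#, A, B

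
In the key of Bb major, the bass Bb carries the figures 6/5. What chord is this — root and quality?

The figures 6/5 indicate a seventh chord in first inversion.
In first inversion the root lies a sixth above the bass: a sixth above Bb in Bb major is G.
The chord tones are Bb, D, F, G, giving G minor seventh.

G minor seventh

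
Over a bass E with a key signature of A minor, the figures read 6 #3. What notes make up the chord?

A third above E in this key is G, raised to G# by the sharp.
A sixth above E in this key is C.
Together with the bass E, this spells C augmented in first inversion.

E, G#, C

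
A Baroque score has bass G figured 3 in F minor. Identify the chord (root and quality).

G diminished

The figures 3 indicate a triad in root position.
In root position the bass is the root, so the root is G.
The chord tones are G, Bb, Db, giving G diminished.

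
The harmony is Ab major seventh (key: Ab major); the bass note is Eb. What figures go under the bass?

Eb is the fifth of Ab major seventh, so the chord is in second inversion.
A seventh chord in second inversion is figured 6/4/3, conventionally abbreviated 4/3.

4/3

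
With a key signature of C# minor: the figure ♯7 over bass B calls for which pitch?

Counting 6 letter steps above B lands on A; in C# minor, that letter is A.
The #7 figure raises it a semitone, giving A#.

A#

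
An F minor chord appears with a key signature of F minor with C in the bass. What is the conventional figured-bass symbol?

6/4

C is the fifth of F minor, so the chord is in second inversion.
A triad in second inversion is figured 6/4, conventionally abbreviated 6/4.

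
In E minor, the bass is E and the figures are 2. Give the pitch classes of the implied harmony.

E, F#, A, C

The written figures 2 are shorthand for 6/4/2: the 6/4 are implied.
A second above E in this key is F#.
A fourth above E in this key is A.
A sixth above E in this key is C.
Together with the bass E, this spells F# half-diminished seventh in third inversion.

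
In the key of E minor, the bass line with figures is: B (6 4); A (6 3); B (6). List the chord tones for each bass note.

B, E, G | A, C, F# | B, D, G

B (6/4): B, E, G.
A (6/3): A, C, F#.
B (6/3): B, D, G.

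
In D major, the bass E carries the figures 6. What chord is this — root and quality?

C# diminished

The figures 6 indicate a triad in first inversion.
In first inversion the root lies a sixth above the bass: a sixth above E in D major is C#.
The chord tones are E, G, C#, giving C# diminished.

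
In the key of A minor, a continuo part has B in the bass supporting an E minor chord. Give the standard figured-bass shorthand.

B is the fifth of E minor, so the chord is in second inversion.
A triad in second inversion is figured 6/4, conventionally abbreviated 6/4.

6/4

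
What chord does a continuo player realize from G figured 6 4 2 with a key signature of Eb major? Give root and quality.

The figures 6 4 2 indicate a seventh chord in third inversion.
In third inversion the root lies a second above the bass: a second above G in Eb major is Ab.
The chord tones are G, Ab, C, Eb, giving Ab major seventh.

Ab major seventh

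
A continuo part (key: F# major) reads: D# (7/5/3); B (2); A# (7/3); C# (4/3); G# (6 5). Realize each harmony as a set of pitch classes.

D# (7/5/3): D#, F#, A#, C#.
B (6/4/2): B, C#, E#, G#.
A# (7/5/3): A#, C#, E#, G#.
C# (6/4/3): C#, E#, F#, A#.
G# (6/5/3): G#, B, D#, E#.

D#, F#, A#, C# | B, C#, E#, G# | A#, C#, E#, G# | C#, E#, F#, A# | G#, B, D#, E#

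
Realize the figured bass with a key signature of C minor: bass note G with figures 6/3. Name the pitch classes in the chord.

G, Bb, Eb

A third above G in this key is Bb.
A sixth above G in this key is Eb.
Together with the bass G, this spells Eb major in first inversion.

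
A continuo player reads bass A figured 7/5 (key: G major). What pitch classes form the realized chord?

A, C, E, G

The written figures 7/5 are shorthand for 7/5/3: the 3 is implied.
A third above A in this key is C.
A fifth above A in this key is E.
A seventh above A in this key is G.
Together with the bass A, this spells A minor seventh in root position.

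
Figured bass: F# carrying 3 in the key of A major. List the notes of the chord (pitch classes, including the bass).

The written figures 3 are shorthand for 5/3: the 5 is implied.
A third above F# in this key is A.
A fifth above F# in this key is C#.
Together with the bass F#, this spells F# minor in root position.

F#, A, C#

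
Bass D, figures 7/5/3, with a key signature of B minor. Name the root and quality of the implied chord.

The figures 7/5/3 indicate a seventh chord in root position.
In root position the bass is the root, so the root is D.
The chord tones are D, F#, A, C#, giving D major seventh.

D major seventh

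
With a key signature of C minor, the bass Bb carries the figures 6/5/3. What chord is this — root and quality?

The figures 6/5/3 indicate a seventh chord in first inversion.
In first inversion the root lies a sixth above the bass: a sixth above Bb in C minor is G.
The chord tones are Bb, D, F, G, giving G minor seventh.

G minor seventh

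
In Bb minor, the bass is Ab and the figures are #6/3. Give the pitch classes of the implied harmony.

Ab, C, F#

A third above Ab in this key is C.
A sixth above Ab in this key is F, raised to F# by the sharp.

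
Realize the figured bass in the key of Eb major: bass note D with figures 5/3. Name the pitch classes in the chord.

A third above D in this key is F.
A fifth above D in this key is Ab.
Together with the bass D, this spells D diminished in root position.

D, F, Ab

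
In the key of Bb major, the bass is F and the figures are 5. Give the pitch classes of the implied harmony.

The written figures 5 are shorthand for 5/3: the 3 is implied.
A third above F in this key is A.
A fifth above F in this key is C.
Together with the bass F, this spells F major in root position.

F, A, C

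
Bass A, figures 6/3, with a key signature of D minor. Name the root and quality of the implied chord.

The figures 6/3 indicate a triad in first inversion.
In first inversion the root lies a sixth above the bass: a sixth above A in D minor is F.
The chord tones are A, C, F, giving F major.

F major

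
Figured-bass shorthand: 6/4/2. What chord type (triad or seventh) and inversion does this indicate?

Intervals of 6/4/2 above the bass form a seventh chord; the bass is the seventh, so this is third inversion.

seventh chord, third inversion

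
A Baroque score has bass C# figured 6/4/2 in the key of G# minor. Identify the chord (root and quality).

The figures 6/4/2 indicate a seventh chord in third inversion.
In third inversion the root lies a second above the bass: a second above C# in G# minor is D#.
The chord tones are C#, D#, F#, A#, giving D# minor seventh.

D# minor seventh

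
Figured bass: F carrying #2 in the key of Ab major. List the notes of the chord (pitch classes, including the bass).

F, G#, Bb, Db

The written figures #2 are shorthand for 6/4/2: the 6/4 are implied.
A second above F in this key is G, raised to G# by the sharp.
A fourth above F in this key is Bb.
A sixth above F in this key is Db.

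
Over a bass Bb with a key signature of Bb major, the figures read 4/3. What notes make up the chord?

The written figures 4/3 are shorthand for 6/4/3: the 6 is implied.
A third above Bb in this key is D.
A fourth above Bb in this key is Eb.
A sixth above Bb in this key is G.
Together with the bass Bb, this spells Eb major seventh in second inversion.

Bb, D, Eb, G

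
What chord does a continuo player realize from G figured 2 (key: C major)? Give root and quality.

The figures 2 indicate a seventh chord in third inversion.
In third inversion the root lies a second above the bass: a second above G in C major is A.
The chord tones are G, A, C, E, giving A minor seventh.

A minor seventh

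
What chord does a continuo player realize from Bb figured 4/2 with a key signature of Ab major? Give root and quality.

C minor seventh

The figures 4/2 indicate a seventh chord in third inversion.
In third inversion the root lies a second above the bass: a second above Bb in Ab major is C.
The chord tones are Bb, C, Eb, G, giving C minor seventh.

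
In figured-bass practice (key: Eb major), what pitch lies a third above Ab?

Counting 2 letter steps above Ab lands on C; in Eb major, that letter is C.

C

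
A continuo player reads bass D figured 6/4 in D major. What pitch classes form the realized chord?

A fourth above D in this key is G.
A sixth above D in this key is B.
Together with the bass D, this spells G major in second inversion.

D, G, B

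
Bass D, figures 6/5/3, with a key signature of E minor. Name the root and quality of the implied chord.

B minor seventh

The figures 6/5/3 indicate a seventh chord in first inversion.
In first inversion the root lies a sixth above the bass: a sixth above D in E minor is B.
The chord tones are D, F#, A, B, giving B minor seventh.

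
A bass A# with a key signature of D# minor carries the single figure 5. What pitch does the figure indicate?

Counting 4 letter steps above A# lands on E; in D# minor, that letter is E#.

E#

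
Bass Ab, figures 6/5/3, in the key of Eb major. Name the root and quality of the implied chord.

F minor seventh

The figures 6/5/3 indicate a seventh chord in first inversion.
In first inversion the root lies a sixth above the bass: a sixth above Ab in Eb major is F.
The chord tones are Ab, C, Eb, F, giving F minor seventh.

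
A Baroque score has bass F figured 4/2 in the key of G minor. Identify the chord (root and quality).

The figures 4/2 indicate a seventh chord in third inversion.
In third inversion the root lies a second above the bass: a second above F in G minor is G.
The chord tones are F, G, Bb, D, giving G minor seventh.

G minor seventh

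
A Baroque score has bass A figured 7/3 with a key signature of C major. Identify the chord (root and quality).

The figures 7/3 indicate a seventh chord in root position.
In root position the bass is the root, so the root is A.
The chord tones are A, C, E, G, giving A minor seventh.

A minor seventh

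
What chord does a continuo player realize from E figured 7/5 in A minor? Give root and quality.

E minor seventh

The figures 7/5 indicate a seventh chord in root position.
In root position the bass is the root, so the root is E.
The chord tones are E, G, B, D, giving E minor seventh.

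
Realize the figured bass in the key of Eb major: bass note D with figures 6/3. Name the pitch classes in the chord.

D, F, Bb

A third above D in this key is F.
A sixth above D in this key is Bb.
Together with the bass D, this spells Bb major in first inversion.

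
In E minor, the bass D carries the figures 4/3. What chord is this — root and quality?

G major seventh

The figures 4/3 indicate a seventh chord in second inversion.
In second inversion the root lies a fourth above the bass: a fourth above D in E minor is G.
The chord tones are D, F#, G, B, giving G major seventh.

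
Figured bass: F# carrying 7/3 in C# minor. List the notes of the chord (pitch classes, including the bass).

F#, A, C#, E

The written figures 7/3 are shorthand for 7/5/3: the 5 is implied.
A third above F# in this key is A.
A fifth above F# in this key is C#.
A seventh above F# in this key is E.
Together with the bass F#, this spells F# minor seventh in root position.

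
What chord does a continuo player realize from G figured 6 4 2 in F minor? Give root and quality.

Ab major seventh

The figures 6 4 2 indicate a seventh chord in third inversion.
In third inversion the root lies a second above the bass: a second above G in F minor is Ab.
The chord tones are G, Ab, C, Eb, giving Ab major seventh.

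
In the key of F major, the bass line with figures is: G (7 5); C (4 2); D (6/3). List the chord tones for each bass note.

G (7/5/3): G, Bb, D, F.
C (6/4/2): C, D, F, A.
D (6/3): D, F, Bb.

G, Bb, D, F | C, D, F, A | D, F, Bb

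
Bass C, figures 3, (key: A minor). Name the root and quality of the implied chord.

The figures 3 indicate a triad in root position.
In root position the bass is the root, so the root is C.
The chord tones are C, E, G, giving C major.

C major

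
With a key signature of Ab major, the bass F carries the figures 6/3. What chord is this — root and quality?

The figures 6/3 indicate a triad in first inversion.
In first inversion the root lies a sixth above the bass: a sixth above F in Ab major is Db.
The chord tones are F, Ab, Db, giving Db major.

Db major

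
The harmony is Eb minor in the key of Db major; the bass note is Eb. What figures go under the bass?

Eb is the root of Eb minor, so the chord is in root position.
A triad in root position is figured 5/3, conventionally abbreviated (no figures — root-position triad).

no figures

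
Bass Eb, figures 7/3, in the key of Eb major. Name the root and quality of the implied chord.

Eb major seventh

The figures 7/3 indicate a seventh chord in root position.
In root position the bass is the root, so the root is Eb.
The chord tones are Eb, G, Bb, D, giving Eb major seventh.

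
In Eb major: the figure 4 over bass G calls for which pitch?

C

Counting 3 letter steps above G lands on C; in Eb major, that letter is C.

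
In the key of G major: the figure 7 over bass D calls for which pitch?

C

Counting 6 letter steps above D lands on C; in G major, that letter is C.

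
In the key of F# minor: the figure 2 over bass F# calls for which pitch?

G#

Counting 1 letter step above F# lands on G; in F# minor, that letter is G#.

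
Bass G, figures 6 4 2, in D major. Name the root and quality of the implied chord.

A dominant seventh

The figures 6 4 2 indicate a seventh chord in third inversion.
In third inversion the root lies a second above the bass: a second above G in D major is A.
The chord tones are G, A, C#, E, giving A dominant seventh.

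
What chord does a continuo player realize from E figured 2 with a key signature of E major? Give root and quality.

The figures 2 indicate a seventh chord in third inversion.
In third inversion the root lies a second above the bass: a second above E in E major is F#.
The chord tones are E, F#, A, C#, giving F# minor seventh.

F# minor seventh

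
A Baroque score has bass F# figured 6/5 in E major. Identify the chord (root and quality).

D# half-diminished seventh

The figures 6/5 indicate a seventh chord in first inversion.
In first inversion the root lies a sixth above the bass: a sixth above F# in E major is D#.
The chord tones are F#, A, C#, D#, giving D# half-diminished seventh.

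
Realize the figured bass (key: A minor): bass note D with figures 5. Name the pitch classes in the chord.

D, F, A

The written figures 5 are shorthand for 5/3: the 3 is implied.
A third above D in this key is F.
A fifth above D in this key is A.
Together with the bass D, this spells D minor in root position.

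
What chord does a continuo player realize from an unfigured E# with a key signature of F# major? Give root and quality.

E# diminished

An unfigured bass indicates a triad in root position.
In root position the bass is the root, so the root is E#.
The chord tones are E#, G#, B, giving E# diminished.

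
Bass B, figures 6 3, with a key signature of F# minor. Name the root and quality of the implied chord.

G# diminished

The figures 6 3 indicate a triad in first inversion.
In first inversion the root lies a sixth above the bass: a sixth above B in F# minor is G#.
The chord tones are B, D, G#, giving G# diminished.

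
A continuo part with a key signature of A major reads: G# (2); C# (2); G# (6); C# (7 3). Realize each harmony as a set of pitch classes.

G#, A, C#, E | C#, D, F#, A | G#, B, E | C#, E, G#, B

G# (6/4/2): G#, A, C#, E.
C# (6/4/2): C#, D, F#, A.
G# (6/3): G#, B, E.
C# (7/5/3): C#, E, G#, B.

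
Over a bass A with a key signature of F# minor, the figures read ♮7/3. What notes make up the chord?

A, C#, E, G

The written figures ♮7/3 are shorthand for 7/5/3: the 5 is implied.
A third above A in this key is C#.
A fifth above A in this key is E.
A seventh above A in this key is G#, made natural (G) by the ♮ figure.
Together with the bass A, this spells A dominant seventh in root position.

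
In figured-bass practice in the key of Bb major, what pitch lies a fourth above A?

D

Counting 3 letter steps above A lands on D; in Bb major, that letter is D.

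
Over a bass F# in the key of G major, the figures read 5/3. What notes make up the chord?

A third above F# in this key is A.
A fifth above F# in this key is C.
Together with the bass F#, this spells F# diminished in root position.

F#, A, C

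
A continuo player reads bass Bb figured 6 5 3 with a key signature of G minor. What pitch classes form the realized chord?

A third above Bb in this key is D.
A fifth above Bb in this key is F.
A sixth above Bb in this key is G.
Together with the bass Bb, this spells G minor seventh in first inversion.

Bb, D, F, G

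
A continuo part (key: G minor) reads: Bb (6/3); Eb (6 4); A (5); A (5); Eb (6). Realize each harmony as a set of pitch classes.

Bb (6/3): Bb, D, G.
Eb (6/4): Eb, A, C.
A (5/3): A, C, Eb.
A (5/3): A, C, Eb.
Eb (6/3): Eb, G, C.

Bb, D, G | Eb, A, C | A, C, Eb | A, C, Eb | Eb, G, C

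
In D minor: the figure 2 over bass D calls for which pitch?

E

Counting 1 letter step above D lands on E; in D minor, that letter is E.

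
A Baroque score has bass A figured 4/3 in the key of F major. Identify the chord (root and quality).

The figures 4/3 indicate a seventh chord in second inversion.
In second inversion the root lies a fourth above the bass: a fourth above A in F major is D.
The chord tones are A, C, D, F, giving D minor seventh.

D minor seventh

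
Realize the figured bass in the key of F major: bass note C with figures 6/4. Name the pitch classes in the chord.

C, F, A

A fourth above C in this key is F.
A sixth above C in this key is A.
Together with the bass C, this spells F major in second inversion.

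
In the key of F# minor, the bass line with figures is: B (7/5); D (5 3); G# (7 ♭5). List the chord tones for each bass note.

B (7/5/3): B, D, F#, A.
D (5/3): D, F#, A.
G# (7/b5/3): G#, B, Db, F#.

B, D, F#, A | D, F#, A | G#, B, Db, F#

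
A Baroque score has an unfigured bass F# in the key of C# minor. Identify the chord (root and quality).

F# minor

An unfigured bass indicates a triad in root position.
In root position the bass is the root, so the root is F#.
The chord tones are F#, A, C#, giving F# minor.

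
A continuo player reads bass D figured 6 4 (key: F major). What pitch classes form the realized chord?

D, G, Bb

A fourth above D in this key is G.
A sixth above D in this key is Bb.
Together with the bass D, this spells G minor in second inversion.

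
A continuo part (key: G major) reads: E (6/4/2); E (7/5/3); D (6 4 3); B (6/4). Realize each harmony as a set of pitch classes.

E, F#, A, C | E, G, B, D | D, F#, G, B | B, E, G

E (6/4/2): E, F#, A, C.
E (7/5/3): E, G, B, D.
D (6/4/3): D, F#, G, B.
B (6/4): B, E, G.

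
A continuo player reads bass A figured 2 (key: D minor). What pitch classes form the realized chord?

The written figures 2 are shorthand for 6/4/2: the 6/4 are implied.
A second above A in this key is Bb.
A fourth above A in this key is D.
A sixth above A in this key is F.
Together with the bass A, this spells Bb major seventh in third inversion.

A, Bb, D, F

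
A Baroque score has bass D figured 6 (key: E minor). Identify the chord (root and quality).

B minor

The figures 6 indicate a triad in first inversion.
In first inversion the root lies a sixth above the bass: a sixth above D in E minor is B.
The chord tones are D, F#, B, giving B minor.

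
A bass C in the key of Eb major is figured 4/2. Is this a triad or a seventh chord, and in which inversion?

seventh chord, third inversion

4/2 is shorthand for 6/4/2.
Intervals of 6/4/2 above the bass form a seventh chord; the bass is the seventh, so this is third inversion.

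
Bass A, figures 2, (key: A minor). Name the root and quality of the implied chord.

B half-diminished seventh

The figures 2 indicate a seventh chord in third inversion.
In third inversion the root lies a second above the bass: a second above A in A minor is B.
The chord tones are A, B, D, F, giving B half-diminished seventh.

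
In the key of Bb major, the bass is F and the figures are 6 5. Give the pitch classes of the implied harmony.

The written figures 6 5 are shorthand for 6/5/3: the 3 is implied.
A third above F in this key is A.
A fifth above F in this key is C.
A sixth above F in this key is D.
Together with the bass F, this spells D minor seventh in first inversion.

F, A, C, D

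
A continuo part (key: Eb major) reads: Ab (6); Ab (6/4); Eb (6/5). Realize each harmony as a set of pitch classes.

Ab, C, F | Ab, D, F | Eb, G, Bb, C

Ab (6/3): Ab, C, F.
Ab (6/4): Ab, D, F.
Eb (6/5/3): Eb, G, Bb, C.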